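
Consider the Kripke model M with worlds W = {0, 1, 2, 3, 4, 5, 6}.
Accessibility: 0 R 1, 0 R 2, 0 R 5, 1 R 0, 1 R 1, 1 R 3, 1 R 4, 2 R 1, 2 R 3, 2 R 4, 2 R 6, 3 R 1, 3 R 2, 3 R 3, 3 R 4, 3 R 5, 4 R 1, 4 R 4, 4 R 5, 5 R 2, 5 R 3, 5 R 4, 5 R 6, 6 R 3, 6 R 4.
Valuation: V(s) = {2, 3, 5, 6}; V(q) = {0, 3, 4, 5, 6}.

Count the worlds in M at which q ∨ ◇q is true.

Recall that ◇ψ holds at a world iff ψ holds at some accessible world.
Let φ = q ∨ ◇q. Evaluate φ at each world:
  0 (successors {1, 2, 5}): φ is true.
  1 (successors {0, 1, 3, 4}): φ is true.
  2 (successors {1, 3, 4, 6}): φ is true.
  3 (successors {1, 2, 3, 4, 5}): φ is true.
  4 (successors {1, 4, 5}): φ is true.
  5 (successors {2, 3, 4, 6}): φ is true.
  6 (successors {3, 4}): φ is true.
For instance, at 5:
  At 5: q is true, ◇q is true, so q ∨ ◇q is true.
    At 5: ◇q requires q at some successor in {2, 3, 4, 6}.
      q holds at 3, so ◇q is true at 5.
Satisfying worlds: {0, 1, 2, 3, 4, 5, 6}

7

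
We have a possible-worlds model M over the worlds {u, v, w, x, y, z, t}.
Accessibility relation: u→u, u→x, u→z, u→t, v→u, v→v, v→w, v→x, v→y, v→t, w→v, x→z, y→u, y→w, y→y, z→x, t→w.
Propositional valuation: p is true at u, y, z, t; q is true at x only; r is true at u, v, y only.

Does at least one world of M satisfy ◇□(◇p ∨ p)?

Yes

Let φ = ◇□(◇p ∨ p). Evaluate φ at each world:
  u (successors {u, x, z, t}): φ is true.
  v (successors {u, v, w, x, y, t}): φ is true.
  w (successors {v}): φ is false.
  x (successors {z}): φ is true.
  y (successors {u, w, y}): φ is true.
  z (successors {x}): φ is true.
  t (successors {w}): φ is true.
Detail at u (witness):
  At u: ◇□(◇p ∨ p) requires □(◇p ∨ p) at some successor in {u, x, z, t}.
    □(◇p ∨ p) holds at u, so ◇□(◇p ∨ p) is true at u.
      At u: □(◇p ∨ p) requires ◇p ∨ p at every successor {u, x, z, t}.
        At u: ◇p ∨ p is true.
        At x: ◇p ∨ p is true.
        At z: ◇p ∨ p is true.
        At t: ◇p ∨ p is true.
      So □(◇p ∨ p) is true at u.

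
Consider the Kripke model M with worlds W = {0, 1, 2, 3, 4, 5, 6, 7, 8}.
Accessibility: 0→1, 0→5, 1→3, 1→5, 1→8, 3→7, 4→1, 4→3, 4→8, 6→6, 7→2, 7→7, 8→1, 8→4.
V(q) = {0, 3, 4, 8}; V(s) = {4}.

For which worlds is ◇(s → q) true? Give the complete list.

Let φ = ◇(s → q). Evaluate φ at each world:
  0 (successors {1, 5}): φ is true.
  1 (successors {3, 5, 8}): φ is true.
  2 (successors ∅): φ is false.
  3 (successors {7}): φ is true.
  4 (successors {1, 3, 8}): φ is true.
  5 (successors ∅): φ is false.
  6 (successors {6}): φ is true.
  7 (successors {2, 7}): φ is true.
  8 (successors {1, 4}): φ is true.
For instance, at 6:
  At 6: ◇(s → q) requires s → q at some successor in {6}.
    s → q holds at 6, so ◇(s → q) is true at 6.
Satisfying worlds: {0, 1, 3, 4, 6, 7, 8}

0, 1, 3, 4, 6, 7, 8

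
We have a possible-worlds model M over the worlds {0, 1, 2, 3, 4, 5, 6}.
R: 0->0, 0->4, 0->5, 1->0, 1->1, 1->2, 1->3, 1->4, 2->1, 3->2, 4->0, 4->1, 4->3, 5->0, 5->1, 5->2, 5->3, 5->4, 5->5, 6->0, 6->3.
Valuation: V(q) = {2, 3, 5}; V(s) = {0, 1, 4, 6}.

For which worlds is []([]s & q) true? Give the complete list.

3

Let φ = []([]s & q). Evaluate φ at each world:
  0 (successors {0, 4, 5}): φ is false.
  1 (successors {0, 1, 2, 3, 4}): φ is false.
  2 (successors {1}): φ is false.
  3 (successors {2}): φ is true.
  4 (successors {0, 1, 3}): φ is false.
  5 (successors {0, 1, 2, 3, 4, 5}): φ is false.
  6 (successors {0, 3}): φ is false.
For instance, at 6:
  At 6: []([]s & q) requires []s & q at every successor {0, 3}.
    []s & q fails at 0, so []([]s & q) is false at 6.
      At 0: []s is false, q is false, so []s & q is false.
Satisfying worlds: {3}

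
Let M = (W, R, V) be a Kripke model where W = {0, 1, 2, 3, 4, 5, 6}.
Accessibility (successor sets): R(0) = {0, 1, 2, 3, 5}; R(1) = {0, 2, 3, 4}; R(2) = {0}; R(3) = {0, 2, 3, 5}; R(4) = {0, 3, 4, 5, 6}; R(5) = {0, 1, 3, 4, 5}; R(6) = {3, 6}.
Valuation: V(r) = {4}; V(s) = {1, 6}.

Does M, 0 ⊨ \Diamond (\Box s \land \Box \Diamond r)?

At 0: \Diamond (\Box s \land \Box \Diamond r) requires \Box s \land \Box \Diamond r at some successor in {0, 1, 2, 3, 5}.
  At 0: \Box s \land \Box \Diamond r is false.
  At 1: \Box s \land \Box \Diamond r is false.
  At 2: \Box s \land \Box \Diamond r is false.
  At 3: \Box s \land \Box \Diamond r is false.
  At 5: \Box s \land \Box \Diamond r is false.
So \Diamond (\Box s \land \Box \Diamond r) is false at 0.

No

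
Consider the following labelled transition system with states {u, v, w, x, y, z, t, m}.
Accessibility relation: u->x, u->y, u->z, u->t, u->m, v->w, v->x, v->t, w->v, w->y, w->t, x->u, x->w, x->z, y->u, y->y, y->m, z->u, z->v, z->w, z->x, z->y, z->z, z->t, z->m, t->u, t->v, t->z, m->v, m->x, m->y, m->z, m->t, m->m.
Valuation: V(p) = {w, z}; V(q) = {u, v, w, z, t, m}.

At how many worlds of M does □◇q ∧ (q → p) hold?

4

Let φ = □◇q ∧ (q → p). Evaluate φ at each world:
  u (successors {x, y, z, t, m}): φ is false.
  v (successors {w, x, t}): φ is false.
  w (successors {v, y, t}): φ is true.
  x (successors {u, w, z}): φ is true.
  y (successors {u, y, m}): φ is true.
  z (successors {u, v, w, x, y, z, t, m}): φ is true.
  t (successors {u, v, z}): φ is false.
  m (successors {v, x, y, z, t, m}): φ is false.
For instance, at x:
  At x: □◇q is true, q → p is true, so □◇q ∧ (q → p) is true.
    At x: □◇q requires ◇q at every successor {u, w, z}.
      At u: ◇q is true.
      At w: ◇q is true.
      At z: ◇q is true.
    So □◇q is true at x.
Satisfying worlds: {w, x, y, z}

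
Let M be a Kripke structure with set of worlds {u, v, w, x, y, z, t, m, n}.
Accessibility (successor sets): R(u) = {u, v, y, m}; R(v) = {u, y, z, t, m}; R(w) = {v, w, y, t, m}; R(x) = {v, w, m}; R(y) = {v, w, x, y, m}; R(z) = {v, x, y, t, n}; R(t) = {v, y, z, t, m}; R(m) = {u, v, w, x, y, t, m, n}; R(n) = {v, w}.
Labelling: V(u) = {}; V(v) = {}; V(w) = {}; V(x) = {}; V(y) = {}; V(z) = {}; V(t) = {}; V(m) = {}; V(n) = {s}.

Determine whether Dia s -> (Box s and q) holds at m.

No

At m: Dia s is true, Box s and q is false, so Dia s -> (Box s and q) is false.
  At m: Dia s requires s at some successor in {u, v, w, x, y, t, m, n}.
    s holds at n, so Dia s is true at m.
  At m: Box s is false, q is false, so Box s and q is false.
    At m: Box s requires s at every successor {u, v, w, x, y, t, m, n}.
      s fails at u, so Box s is false at m.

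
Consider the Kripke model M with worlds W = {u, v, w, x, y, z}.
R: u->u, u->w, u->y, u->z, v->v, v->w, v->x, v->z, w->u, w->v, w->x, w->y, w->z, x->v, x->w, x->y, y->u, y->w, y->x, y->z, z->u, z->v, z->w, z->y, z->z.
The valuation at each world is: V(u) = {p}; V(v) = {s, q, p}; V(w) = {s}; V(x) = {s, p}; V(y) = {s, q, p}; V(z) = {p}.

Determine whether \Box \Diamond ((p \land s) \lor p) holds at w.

At w: \Box \Diamond ((p \land s) \lor p) requires \Diamond ((p \land s) \lor p) at every successor {u, v, x, y, z}.
  At u: \Diamond ((p \land s) \lor p) is true.
  At v: \Diamond ((p \land s) \lor p) is true.
  At x: \Diamond ((p \land s) \lor p) is true.
  At y: \Diamond ((p \land s) \lor p) is true.
  At z: \Diamond ((p \land s) \lor p) is true.
So \Box \Diamond ((p \land s) \lor p) is true at w.

Yes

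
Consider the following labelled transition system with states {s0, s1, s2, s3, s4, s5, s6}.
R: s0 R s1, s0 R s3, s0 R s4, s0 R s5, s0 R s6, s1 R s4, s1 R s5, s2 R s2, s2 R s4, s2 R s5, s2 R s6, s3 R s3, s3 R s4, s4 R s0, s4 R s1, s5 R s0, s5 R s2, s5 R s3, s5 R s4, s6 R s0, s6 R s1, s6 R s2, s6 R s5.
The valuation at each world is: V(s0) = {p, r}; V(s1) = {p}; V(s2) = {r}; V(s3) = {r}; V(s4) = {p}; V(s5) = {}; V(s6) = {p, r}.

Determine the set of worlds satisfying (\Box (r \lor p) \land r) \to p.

s0, s1, s2, s4, s5, s6

Let φ = (\Box (r \lor p) \land r) \to p. Evaluate φ at each world:
  s0 (successors {s1, s3, s4, s5, s6}): φ is true.
  s1 (successors {s4, s5}): φ is true.
  s2 (successors {s2, s4, s5, s6}): φ is true.
  s3 (successors {s3, s4}): φ is false.
  s4 (successors {s0, s1}): φ is true.
  s5 (successors {s0, s2, s3, s4}): φ is true.
  s6 (successors {s0, s1, s2, s5}): φ is true.
For instance, at s3:
  At s3: \Box (r \lor p) \land r is true, p is false, so (\Box (r \lor p) \land r) \to p is false.
    At s3: \Box (r \lor p) is true, r is true, so \Box (r \lor p) \land r is true.
      At s3: \Box (r \lor p) requires r \lor p at every successor {s3, s4}.
        At s3: r \lor p is true.
        At s4: r \lor p is true.
      So \Box (r \lor p) is true at s3.
Satisfying worlds: {s0, s1, s2, s4, s5, s6}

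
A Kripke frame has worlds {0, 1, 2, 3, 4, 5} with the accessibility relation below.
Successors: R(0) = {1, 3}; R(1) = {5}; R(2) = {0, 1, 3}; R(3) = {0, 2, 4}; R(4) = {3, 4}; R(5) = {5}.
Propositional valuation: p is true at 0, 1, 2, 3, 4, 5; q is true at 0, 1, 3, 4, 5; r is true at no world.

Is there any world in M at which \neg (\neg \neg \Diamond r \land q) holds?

Yes

Let φ = \neg (\neg \neg \Diamond r \land q). Evaluate φ at each world:
  0 (successors {1, 3}): φ is true.
  1 (successors {5}): φ is true.
  2 (successors {0, 1, 3}): φ is true.
  3 (successors {0, 2, 4}): φ is true.
  4 (successors {3, 4}): φ is true.
  5 (successors {5}): φ is true.
Detail at 0 (witness):
  At 0: \neg \neg \Diamond r \land q is false, so \neg (\neg \neg \Diamond r \land q) is true.
    At 0: \neg \neg \Diamond r is false, q is true, so \neg \neg \Diamond r \land q is false.
      At 0: \neg \Diamond r is true, so \neg \neg \Diamond r is false.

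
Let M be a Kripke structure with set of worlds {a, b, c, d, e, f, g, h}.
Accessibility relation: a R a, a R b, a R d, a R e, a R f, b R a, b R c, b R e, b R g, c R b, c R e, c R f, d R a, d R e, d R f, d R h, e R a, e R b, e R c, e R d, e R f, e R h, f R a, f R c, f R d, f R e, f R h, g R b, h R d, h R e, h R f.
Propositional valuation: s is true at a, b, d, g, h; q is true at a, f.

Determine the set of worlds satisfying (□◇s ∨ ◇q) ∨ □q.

a, b, c, d, e, f, g, h

Let φ = (□◇s ∨ ◇q) ∨ □q. Evaluate φ at each world:
  a (successors {a, b, d, e, f}): φ is true.
  b (successors {a, c, e, g}): φ is true.
  c (successors {b, e, f}): φ is true.
  d (successors {a, e, f, h}): φ is true.
  e (successors {a, b, c, d, f, h}): φ is true.
  f (successors {a, c, d, e, h}): φ is true.
  g (successors {b}): φ is true.
  h (successors {d, e, f}): φ is true.
For instance, at f:
  At f: □◇s ∨ ◇q is true, □q is false, so (□◇s ∨ ◇q) ∨ □q is true.
    At f: □◇s is true, ◇q is true, so □◇s ∨ ◇q is true.
      At f: □◇s requires ◇s at every successor {a, c, d, e, h}.
        At a: ◇s is true.
        At c: ◇s is true.
        At d: ◇s is true.
        At e: ◇s is true.
        At h: ◇s is true.
      So □◇s is true at f.
      At f: ◇q requires q at some successor in {a, c, d, e, h}.
        q holds at a, so ◇q is true at f.
    At f: □q requires q at every successor {a, c, d, e, h}.
      q fails at c, so □q is false at f.
Satisfying worlds: {a, b, c, d, e, f, g, h}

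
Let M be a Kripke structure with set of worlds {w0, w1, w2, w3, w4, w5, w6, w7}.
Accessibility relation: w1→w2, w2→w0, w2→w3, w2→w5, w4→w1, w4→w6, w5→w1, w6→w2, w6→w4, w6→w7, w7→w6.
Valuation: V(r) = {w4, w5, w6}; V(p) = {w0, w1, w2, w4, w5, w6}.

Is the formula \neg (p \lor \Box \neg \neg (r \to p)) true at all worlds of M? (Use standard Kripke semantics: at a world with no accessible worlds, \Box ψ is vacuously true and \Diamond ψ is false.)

No

Recall that \Box ψ holds at a world iff ψ holds at every accessible world, and \Diamond ψ holds iff ψ holds at some accessible world.
Let φ = \neg (p \lor \Box \neg \neg (r \to p)). Evaluate φ at each world:
  w0 (successors ∅): φ is false.
  w1 (successors {w2}): φ is false.
  w2 (successors {w0, w3, w5}): φ is false.
  w3 (successors ∅): φ is false.
  w4 (successors {w1, w6}): φ is false.
  w5 (successors {w1}): φ is false.
  w6 (successors {w2, w4, w7}): φ is false.
  w7 (successors {w6}): φ is false.
Detail at w0 (counterexample):
  At w0: p \lor \Box \neg \neg (r \to p) is true, so \neg (p \lor \Box \neg \neg (r \to p)) is false.
    At w0: p is true, \Box \neg \neg (r \to p) is true, so p \lor \Box \neg \neg (r \to p) is true.
      At w0: no accessible worlds, so \Box \neg \neg (r \to p) holds vacuously.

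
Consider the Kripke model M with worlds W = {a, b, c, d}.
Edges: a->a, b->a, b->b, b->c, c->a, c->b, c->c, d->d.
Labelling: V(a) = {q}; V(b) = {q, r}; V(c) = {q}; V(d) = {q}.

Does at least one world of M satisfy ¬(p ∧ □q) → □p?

No

Recall that □ψ holds at a world iff ψ holds at every accessible world, and ◇ψ holds iff ψ holds at some accessible world.
Let φ = ¬(p ∧ □q) → □p. Evaluate φ at each world:
  a (successors {a}): φ is false.
  b (successors {a, b, c}): φ is false.
  c (successors {a, b, c}): φ is false.
  d (successors {d}): φ is false.
For instance, at b:
  At b: ¬(p ∧ □q) is true, □p is false, so ¬(p ∧ □q) → □p is false.
    At b: p ∧ □q is false, so ¬(p ∧ □q) is true.
      At b: p is false, □q is true, so p ∧ □q is false.
    At b: □p requires p at every successor {a, b, c}.
      p fails at a, so □p is false at b.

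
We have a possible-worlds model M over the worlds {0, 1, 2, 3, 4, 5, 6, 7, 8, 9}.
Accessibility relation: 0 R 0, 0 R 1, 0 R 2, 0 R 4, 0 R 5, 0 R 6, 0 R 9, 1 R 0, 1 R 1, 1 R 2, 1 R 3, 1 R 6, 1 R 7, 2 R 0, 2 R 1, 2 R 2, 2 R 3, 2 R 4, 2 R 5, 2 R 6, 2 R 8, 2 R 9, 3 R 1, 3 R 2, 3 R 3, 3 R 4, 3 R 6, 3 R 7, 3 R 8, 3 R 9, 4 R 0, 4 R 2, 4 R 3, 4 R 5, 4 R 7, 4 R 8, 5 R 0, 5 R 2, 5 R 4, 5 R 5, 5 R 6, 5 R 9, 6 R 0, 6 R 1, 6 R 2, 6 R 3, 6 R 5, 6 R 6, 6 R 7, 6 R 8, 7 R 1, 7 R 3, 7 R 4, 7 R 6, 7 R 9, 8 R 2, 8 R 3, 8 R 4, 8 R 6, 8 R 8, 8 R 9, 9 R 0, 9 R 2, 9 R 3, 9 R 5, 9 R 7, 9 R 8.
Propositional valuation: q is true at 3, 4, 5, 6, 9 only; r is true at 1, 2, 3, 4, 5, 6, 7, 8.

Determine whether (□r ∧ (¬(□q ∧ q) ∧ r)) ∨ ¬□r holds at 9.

At 9: □r ∧ (¬(□q ∧ q) ∧ r) is false, ¬□r is true, so (□r ∧ (¬(□q ∧ q) ∧ r)) ∨ ¬□r is true.
  At 9: □r is false, ¬(□q ∧ q) ∧ r is false, so □r ∧ (¬(□q ∧ q) ∧ r) is false.
    At 9: □r requires r at every successor {0, 2, 3, 5, 7, 8}.
      r fails at 0, so □r is false at 9.
    At 9: ¬(□q ∧ q) is true, r is false, so ¬(□q ∧ q) ∧ r is false.
      At 9: □q ∧ q is false, so ¬(□q ∧ q) is true.
  At 9: □r is false, so ¬□r is true.
    At 9: □r requires r at every successor {0, 2, 3, 5, 7, 8}.
      r fails at 0, so □r is false at 9.

Yes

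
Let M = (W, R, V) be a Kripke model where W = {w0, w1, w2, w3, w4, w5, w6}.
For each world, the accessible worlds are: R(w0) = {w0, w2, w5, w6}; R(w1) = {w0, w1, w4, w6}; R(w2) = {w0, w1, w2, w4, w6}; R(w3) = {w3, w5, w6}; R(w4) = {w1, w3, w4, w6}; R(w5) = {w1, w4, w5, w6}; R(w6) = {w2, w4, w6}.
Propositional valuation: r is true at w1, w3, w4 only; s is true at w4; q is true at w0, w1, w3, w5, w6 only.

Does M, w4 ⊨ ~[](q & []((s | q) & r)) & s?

Yes

At w4: ~[](q & []((s | q) & r)) is true, s is true, so ~[](q & []((s | q) & r)) & s is true.
  At w4: [](q & []((s | q) & r)) is false, so ~[](q & []((s | q) & r)) is true.
    At w4: [](q & []((s | q) & r)) requires q & []((s | q) & r) at every successor {w1, w3, w4, w6}.
      q & []((s | q) & r) fails at w1, so [](q & []((s | q) & r)) is false at w4.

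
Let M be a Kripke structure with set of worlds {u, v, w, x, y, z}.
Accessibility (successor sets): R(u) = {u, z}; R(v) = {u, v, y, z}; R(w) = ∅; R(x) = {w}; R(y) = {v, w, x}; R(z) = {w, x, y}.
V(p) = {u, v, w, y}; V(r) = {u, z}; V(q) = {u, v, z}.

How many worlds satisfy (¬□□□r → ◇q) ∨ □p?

5

Let φ = (¬□□□r → ◇q) ∨ □p. Evaluate φ at each world:
  u (successors {u, z}): φ is true.
  v (successors {u, v, y, z}): φ is true.
  w (successors ∅): φ is true.
  x (successors {w}): φ is true.
  y (successors {v, w, x}): φ is true.
  z (successors {w, x, y}): φ is false.
For instance, at z:
  At z: ¬□□□r → ◇q is false, □p is false, so (¬□□□r → ◇q) ∨ □p is false.
    At z: ¬□□□r is true, ◇q is false, so ¬□□□r → ◇q is false.
      At z: □□□r is false, so ¬□□□r is true.
      At z: ◇q requires q at some successor in {w, x, y}.
        At w: q is false.
        At x: q is false.
        At y: q is false.
      So ◇q is false at z.
    At z: □p requires p at every successor {w, x, y}.
      p fails at x, so □p is false at z.
Satisfying worlds: {u, v, w, x, y}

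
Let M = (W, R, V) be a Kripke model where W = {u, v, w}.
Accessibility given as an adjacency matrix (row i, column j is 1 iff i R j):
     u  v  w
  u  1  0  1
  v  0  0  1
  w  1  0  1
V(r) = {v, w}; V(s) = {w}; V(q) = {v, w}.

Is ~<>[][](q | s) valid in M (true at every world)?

Yes

Let φ = ~<>[][](q | s). Evaluate φ at each world:
  u (successors {u, w}): φ is true.
  v (successors {w}): φ is true.
  w (successors {u, w}): φ is true.
For instance, at u:
  At u: <>[][](q | s) is false, so ~<>[][](q | s) is true.
    At u: <>[][](q | s) requires [][](q | s) at some successor in {u, w}.
      At u: [][](q | s) is false.
      At w: [][](q | s) is false.
    So <>[][](q | s) is false at u.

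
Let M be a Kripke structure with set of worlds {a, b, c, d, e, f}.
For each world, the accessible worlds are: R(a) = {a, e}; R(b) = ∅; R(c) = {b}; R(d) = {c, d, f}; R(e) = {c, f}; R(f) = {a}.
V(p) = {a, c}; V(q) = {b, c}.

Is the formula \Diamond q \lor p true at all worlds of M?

No

Let φ = \Diamond q \lor p. Evaluate φ at each world:
  a (successors {a, e}): φ is true.
  b (successors ∅): φ is false.
  c (successors {b}): φ is true.
  d (successors {c, d, f}): φ is true.
  e (successors {c, f}): φ is true.
  f (successors {a}): φ is false.
Detail at b (counterexample):
  At b: \Diamond q is false, p is false, so \Diamond q \lor p is false.
    At b: no accessible worlds, so \Diamond q is false.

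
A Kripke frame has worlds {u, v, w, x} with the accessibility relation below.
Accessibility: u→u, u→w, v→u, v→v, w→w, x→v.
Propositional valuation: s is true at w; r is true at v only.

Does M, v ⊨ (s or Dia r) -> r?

Yes

At v: s or Dia r is true, r is true, so (s or Dia r) -> r is true.
  At v: s is false, Dia r is true, so s or Dia r is true.
    At v: Dia r requires r at some successor in {u, v}.
      r holds at v, so Dia r is true at v.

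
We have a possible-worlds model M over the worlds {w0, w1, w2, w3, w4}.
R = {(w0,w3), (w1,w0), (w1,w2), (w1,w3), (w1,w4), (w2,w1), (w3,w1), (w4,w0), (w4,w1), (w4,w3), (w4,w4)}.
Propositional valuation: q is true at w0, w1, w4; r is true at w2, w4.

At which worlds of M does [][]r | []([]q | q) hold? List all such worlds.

Let φ = [][]r | []([]q | q). Evaluate φ at each world:
  w0 (successors {w3}): φ is true.
  w1 (successors {w0, w2, w3, w4}): φ is true.
  w2 (successors {w1}): φ is true.
  w3 (successors {w1}): φ is true.
  w4 (successors {w0, w1, w3, w4}): φ is true.
For instance, at w4:
  At w4: [][]r is false, []([]q | q) is true, so [][]r | []([]q | q) is true.
    At w4: [][]r requires []r at every successor {w0, w1, w3, w4}.
      []r fails at w0, so [][]r is false at w4.
    At w4: []([]q | q) requires []q | q at every successor {w0, w1, w3, w4}.
      At w0: []q | q is true.
      At w1: []q | q is true.
      At w3: []q | q is true.
      At w4: []q | q is true.
    So []([]q | q) is true at w4.
Satisfying worlds: {w0, w1, w2, w3, w4}

w0, w1, w2, w3, w4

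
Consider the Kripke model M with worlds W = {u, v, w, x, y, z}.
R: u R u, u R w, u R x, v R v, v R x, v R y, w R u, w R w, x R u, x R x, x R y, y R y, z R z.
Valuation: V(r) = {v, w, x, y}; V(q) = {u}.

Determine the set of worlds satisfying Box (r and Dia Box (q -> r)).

v, y

Let φ = Box (r and Dia Box (q -> r)). Evaluate φ at each world:
  u (successors {u, w, x}): φ is false.
  v (successors {v, x, y}): φ is true.
  w (successors {u, w}): φ is false.
  x (successors {u, x, y}): φ is false.
  y (successors {y}): φ is true.
  z (successors {z}): φ is false.
For instance, at u:
  At u: Box (r and Dia Box (q -> r)) requires r and Dia Box (q -> r) at every successor {u, w, x}.
    r and Dia Box (q -> r) fails at u, so Box (r and Dia Box (q -> r)) is false at u.
      At u: r is false, Dia Box (q -> r) is false, so r and Dia Box (q -> r) is false.
Satisfying worlds: {v, y}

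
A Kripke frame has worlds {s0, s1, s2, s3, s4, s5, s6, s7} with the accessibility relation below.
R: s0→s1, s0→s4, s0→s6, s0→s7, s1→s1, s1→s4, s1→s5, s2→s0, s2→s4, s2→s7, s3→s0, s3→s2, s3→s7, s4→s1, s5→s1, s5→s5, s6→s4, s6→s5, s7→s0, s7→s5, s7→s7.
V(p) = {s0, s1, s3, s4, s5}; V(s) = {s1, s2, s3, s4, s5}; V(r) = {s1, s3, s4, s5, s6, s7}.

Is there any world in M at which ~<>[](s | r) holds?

No

Let φ = ~<>[](s | r). Evaluate φ at each world:
  s0 (successors {s1, s4, s6, s7}): φ is false.
  s1 (successors {s1, s4, s5}): φ is false.
  s2 (successors {s0, s4, s7}): φ is false.
  s3 (successors {s0, s2, s7}): φ is false.
  s4 (successors {s1}): φ is false.
  s5 (successors {s1, s5}): φ is false.
  s6 (successors {s4, s5}): φ is false.
  s7 (successors {s0, s5, s7}): φ is false.
For instance, at s0:
  At s0: <>[](s | r) is true, so ~<>[](s | r) is false.
    At s0: <>[](s | r) requires [](s | r) at some successor in {s1, s4, s6, s7}.
      [](s | r) holds at s1, so <>[](s | r) is true at s0.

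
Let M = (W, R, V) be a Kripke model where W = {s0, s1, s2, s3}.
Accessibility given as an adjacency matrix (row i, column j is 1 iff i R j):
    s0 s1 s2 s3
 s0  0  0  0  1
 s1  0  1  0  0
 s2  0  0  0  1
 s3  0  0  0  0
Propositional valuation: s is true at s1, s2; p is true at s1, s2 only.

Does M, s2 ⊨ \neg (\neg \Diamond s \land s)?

At s2: \neg \Diamond s \land s is true, so \neg (\neg \Diamond s \land s) is false.
  At s2: \neg \Diamond s is true, s is true, so \neg \Diamond s \land s is true.
    At s2: \Diamond s is false, so \neg \Diamond s is true.
      At s2: \Diamond s requires s at some successor in {s3}.
        At s3: s is false.
      So \Diamond s is false at s2.

No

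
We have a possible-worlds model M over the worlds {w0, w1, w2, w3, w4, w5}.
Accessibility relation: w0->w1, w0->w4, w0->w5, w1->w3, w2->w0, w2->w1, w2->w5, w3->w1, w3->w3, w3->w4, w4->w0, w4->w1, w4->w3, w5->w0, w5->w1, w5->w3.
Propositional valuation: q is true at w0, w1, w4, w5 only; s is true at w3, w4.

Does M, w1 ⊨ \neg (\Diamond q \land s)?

At w1: \Diamond q \land s is false, so \neg (\Diamond q \land s) is true.
  At w1: \Diamond q is false, s is false, so \Diamond q \land s is false.
    At w1: \Diamond q requires q at some successor in {w3}.
      At w3: q is false.
    So \Diamond q is false at w1.

Yes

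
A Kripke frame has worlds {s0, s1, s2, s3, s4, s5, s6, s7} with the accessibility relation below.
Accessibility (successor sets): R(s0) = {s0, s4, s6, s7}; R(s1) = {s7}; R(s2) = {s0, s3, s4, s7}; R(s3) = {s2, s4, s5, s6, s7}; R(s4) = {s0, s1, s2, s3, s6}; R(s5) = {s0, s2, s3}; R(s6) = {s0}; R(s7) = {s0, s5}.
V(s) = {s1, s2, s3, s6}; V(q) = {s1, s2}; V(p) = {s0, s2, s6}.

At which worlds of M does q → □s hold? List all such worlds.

Let φ = q → □s. Evaluate φ at each world:
  s0 (successors {s0, s4, s6, s7}): φ is true.
  s1 (successors {s7}): φ is false.
  s2 (successors {s0, s3, s4, s7}): φ is false.
  s3 (successors {s2, s4, s5, s6, s7}): φ is true.
  s4 (successors {s0, s1, s2, s3, s6}): φ is true.
  s5 (successors {s0, s2, s3}): φ is true.
  s6 (successors {s0}): φ is true.
  s7 (successors {s0, s5}): φ is true.
For instance, at s5:
  At s5: q is false, □s is false, so q → □s is true.
    At s5: □s requires s at every successor {s0, s2, s3}.
      s fails at s0, so □s is false at s5.
Satisfying worlds: {s0, s3, s4, s5, s6, s7}

s0, s3, s4, s5, s6, s7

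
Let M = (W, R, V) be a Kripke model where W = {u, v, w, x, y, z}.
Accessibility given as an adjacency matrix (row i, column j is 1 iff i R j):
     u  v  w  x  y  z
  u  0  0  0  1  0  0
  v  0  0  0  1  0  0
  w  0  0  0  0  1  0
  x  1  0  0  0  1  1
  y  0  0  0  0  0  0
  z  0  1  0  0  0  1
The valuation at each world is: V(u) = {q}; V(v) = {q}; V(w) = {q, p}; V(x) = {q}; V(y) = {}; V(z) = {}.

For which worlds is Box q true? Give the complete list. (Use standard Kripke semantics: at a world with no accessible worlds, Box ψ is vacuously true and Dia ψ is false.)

u, v, y

Recall that Box ψ holds at a world iff ψ holds at every accessible world, and Dia ψ holds iff ψ holds at some accessible world.
Let φ = Box q. Evaluate φ at each world:
  u (successors {x}): φ is true.
  v (successors {x}): φ is true.
  w (successors {y}): φ is false.
  x (successors {u, y, z}): φ is false.
  y (successors ∅): φ is true.
  z (successors {v, z}): φ is false.
For instance, at w:
  At w: Box q requires q at every successor {y}.
    q fails at y, so Box q is false at w.
Satisfying worlds: {u, v, y}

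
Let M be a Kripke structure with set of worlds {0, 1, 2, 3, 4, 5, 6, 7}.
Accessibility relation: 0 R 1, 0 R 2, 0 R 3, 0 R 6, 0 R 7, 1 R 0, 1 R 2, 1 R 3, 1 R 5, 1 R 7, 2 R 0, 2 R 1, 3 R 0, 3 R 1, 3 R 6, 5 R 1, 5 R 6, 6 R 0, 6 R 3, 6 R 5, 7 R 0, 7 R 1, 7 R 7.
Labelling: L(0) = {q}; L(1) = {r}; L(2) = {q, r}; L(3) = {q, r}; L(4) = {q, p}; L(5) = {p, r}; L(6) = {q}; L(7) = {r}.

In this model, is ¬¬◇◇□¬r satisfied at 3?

At 3: ¬◇◇□¬r is true, so ¬¬◇◇□¬r is false.
  At 3: ◇◇□¬r is false, so ¬◇◇□¬r is true.
    At 3: ◇◇□¬r requires ◇□¬r at some successor in {0, 1, 6}.
      At 0: ◇□¬r is false.
      At 1: ◇□¬r is false.
      At 6: ◇□¬r is false.
    So ◇◇□¬r is false at 3.

No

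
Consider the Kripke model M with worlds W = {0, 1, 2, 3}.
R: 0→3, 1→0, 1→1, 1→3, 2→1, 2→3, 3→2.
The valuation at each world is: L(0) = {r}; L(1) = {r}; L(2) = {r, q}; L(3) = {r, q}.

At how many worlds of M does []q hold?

Recall that []ψ holds at a world iff ψ holds at every accessible world, and <>ψ holds iff ψ holds at some accessible world.
Let φ = []q. Evaluate φ at each world:
  0 (successors {3}): φ is true.
  1 (successors {0, 1, 3}): φ is false.
  2 (successors {1, 3}): φ is false.
  3 (successors {2}): φ is true.
For instance, at 3:
  At 3: []q requires q at every successor {2}.
    At 2: q is true.
  So []q is true at 3.
Satisfying worlds: {0, 3}

2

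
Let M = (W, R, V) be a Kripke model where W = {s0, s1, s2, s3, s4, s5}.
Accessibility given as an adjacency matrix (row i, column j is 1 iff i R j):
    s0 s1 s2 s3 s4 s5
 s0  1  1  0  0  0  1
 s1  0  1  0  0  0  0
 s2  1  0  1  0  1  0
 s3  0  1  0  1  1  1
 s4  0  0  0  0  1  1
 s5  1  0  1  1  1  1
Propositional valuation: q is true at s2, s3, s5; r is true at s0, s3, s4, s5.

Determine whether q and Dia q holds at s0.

No

At s0: q is false, Dia q is true, so q and Dia q is false.
  At s0: Dia q requires q at some successor in {s0, s1, s5}.
    q holds at s5, so Dia q is true at s0.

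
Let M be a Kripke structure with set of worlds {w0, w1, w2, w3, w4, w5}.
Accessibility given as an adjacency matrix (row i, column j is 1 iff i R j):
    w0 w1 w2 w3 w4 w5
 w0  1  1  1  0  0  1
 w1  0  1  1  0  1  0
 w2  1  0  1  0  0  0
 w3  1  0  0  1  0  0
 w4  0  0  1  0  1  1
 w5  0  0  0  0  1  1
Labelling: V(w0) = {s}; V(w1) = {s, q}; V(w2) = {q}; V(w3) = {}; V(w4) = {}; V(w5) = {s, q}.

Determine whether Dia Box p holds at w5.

No

Recall that Box ψ holds at a world iff ψ holds at every accessible world, and Dia ψ holds iff ψ holds at some accessible world.
At w5: Dia Box p requires Box p at some successor in {w4, w5}.
  At w4: Box p is false.
  At w5: Box p is false.
So Dia Box p is false at w5.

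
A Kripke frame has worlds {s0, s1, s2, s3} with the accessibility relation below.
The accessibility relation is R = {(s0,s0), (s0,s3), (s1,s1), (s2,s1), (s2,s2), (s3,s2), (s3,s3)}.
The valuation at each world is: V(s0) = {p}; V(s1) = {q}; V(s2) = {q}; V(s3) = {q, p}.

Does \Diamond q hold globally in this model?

Yes

Let φ = \Diamond q. Evaluate φ at each world:
  s0 (successors {s0, s3}): φ is true.
  s1 (successors {s1}): φ is true.
  s2 (successors {s1, s2}): φ is true.
  s3 (successors {s2, s3}): φ is true.
For instance, at s2:
  At s2: \Diamond q requires q at some successor in {s1, s2}.
    q holds at s1, so \Diamond q is true at s2.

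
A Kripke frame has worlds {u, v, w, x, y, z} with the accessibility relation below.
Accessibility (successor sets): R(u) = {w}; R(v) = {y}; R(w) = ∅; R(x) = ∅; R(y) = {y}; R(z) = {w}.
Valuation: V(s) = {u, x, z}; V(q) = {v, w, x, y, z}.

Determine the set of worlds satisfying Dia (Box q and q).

u, v, y, z

Let φ = Dia (Box q and q). Evaluate φ at each world:
  u (successors {w}): φ is true.
  v (successors {y}): φ is true.
  w (successors ∅): φ is false.
  x (successors ∅): φ is false.
  y (successors {y}): φ is true.
  z (successors {w}): φ is true.
For instance, at z:
  At z: Dia (Box q and q) requires Box q and q at some successor in {w}.
    Box q and q holds at w, so Dia (Box q and q) is true at z.
      At w: Box q is true, q is true, so Box q and q is true.
Satisfying worlds: {u, v, y, z}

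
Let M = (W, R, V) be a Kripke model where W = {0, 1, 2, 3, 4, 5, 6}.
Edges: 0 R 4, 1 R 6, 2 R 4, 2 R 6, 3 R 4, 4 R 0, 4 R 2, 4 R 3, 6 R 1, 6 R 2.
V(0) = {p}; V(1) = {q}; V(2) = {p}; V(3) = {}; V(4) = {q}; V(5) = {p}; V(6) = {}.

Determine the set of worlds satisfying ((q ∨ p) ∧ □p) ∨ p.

Let φ = ((q ∨ p) ∧ □p) ∨ p. Evaluate φ at each world:
  0 (successors {4}): φ is true.
  1 (successors {6}): φ is false.
  2 (successors {4, 6}): φ is true.
  3 (successors {4}): φ is false.
  4 (successors {0, 2, 3}): φ is false.
  5 (successors ∅): φ is true.
  6 (successors {1, 2}): φ is false.
For instance, at 6:
  At 6: (q ∨ p) ∧ □p is false, p is false, so ((q ∨ p) ∧ □p) ∨ p is false.
    At 6: q ∨ p is false, □p is false, so (q ∨ p) ∧ □p is false.
      At 6: □p requires p at every successor {1, 2}.
        p fails at 1, so □p is false at 6.
Satisfying worlds: {0, 2, 5}

0, 2, 5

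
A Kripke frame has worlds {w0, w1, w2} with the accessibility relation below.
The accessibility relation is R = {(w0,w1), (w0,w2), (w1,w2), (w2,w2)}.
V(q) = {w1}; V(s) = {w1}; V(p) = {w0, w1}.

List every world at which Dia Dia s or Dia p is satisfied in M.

Let φ = Dia Dia s or Dia p. Evaluate φ at each world:
  w0 (successors {w1, w2}): φ is true.
  w1 (successors {w2}): φ is false.
  w2 (successors {w2}): φ is false.
For instance, at w2:
  At w2: Dia Dia s is false, Dia p is false, so Dia Dia s or Dia p is false.
    At w2: Dia Dia s requires Dia s at some successor in {w2}.
      At w2: Dia s is false.
    So Dia Dia s is false at w2.
    At w2: Dia p requires p at some successor in {w2}.
      At w2: p is false.
    So Dia p is false at w2.
Satisfying worlds: {w0}

w0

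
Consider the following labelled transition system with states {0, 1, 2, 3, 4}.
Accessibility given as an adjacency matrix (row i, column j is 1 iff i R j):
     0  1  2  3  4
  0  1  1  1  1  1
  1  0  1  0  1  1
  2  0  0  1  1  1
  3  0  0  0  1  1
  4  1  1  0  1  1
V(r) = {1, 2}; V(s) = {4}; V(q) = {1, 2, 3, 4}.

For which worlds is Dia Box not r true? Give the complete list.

0, 1, 2, 3, 4

Let φ = Dia Box not r. Evaluate φ at each world:
  0 (successors {0, 1, 2, 3, 4}): φ is true.
  1 (successors {1, 3, 4}): φ is true.
  2 (successors {2, 3, 4}): φ is true.
  3 (successors {3, 4}): φ is true.
  4 (successors {0, 1, 3, 4}): φ is true.
For instance, at 4:
  At 4: Dia Box not r requires Box not r at some successor in {0, 1, 3, 4}.
    Box not r holds at 3, so Dia Box not r is true at 4.
      At 3: Box not r requires not r at every successor {3, 4}.
        At 3: not r is true.
        At 4: not r is true.
      So Box not r is true at 3.
Satisfying worlds: {0, 1, 2, 3, 4}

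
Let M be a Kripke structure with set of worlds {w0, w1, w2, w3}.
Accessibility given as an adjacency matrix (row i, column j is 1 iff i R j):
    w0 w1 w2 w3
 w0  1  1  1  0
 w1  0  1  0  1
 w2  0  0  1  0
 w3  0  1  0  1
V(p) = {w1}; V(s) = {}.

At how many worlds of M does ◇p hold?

3

Recall that ◇ψ holds at a world iff ψ holds at some accessible world.
Let φ = ◇p. Evaluate φ at each world:
  w0 (successors {w0, w1, w2}): φ is true.
  w1 (successors {w1, w3}): φ is true.
  w2 (successors {w2}): φ is false.
  w3 (successors {w1, w3}): φ is true.
For instance, at w2:
  At w2: ◇p requires p at some successor in {w2}.
    At w2: p is false.
  So ◇p is false at w2.
Satisfying worlds: {w0, w1, w3}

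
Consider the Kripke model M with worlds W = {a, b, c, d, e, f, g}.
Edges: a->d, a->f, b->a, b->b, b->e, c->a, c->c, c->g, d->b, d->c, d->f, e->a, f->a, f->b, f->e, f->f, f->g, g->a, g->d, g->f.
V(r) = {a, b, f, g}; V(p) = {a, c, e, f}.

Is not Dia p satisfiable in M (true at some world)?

Let φ = not Dia p. Evaluate φ at each world:
  a (successors {d, f}): φ is false.
  b (successors {a, b, e}): φ is false.
  c (successors {a, c, g}): φ is false.
  d (successors {b, c, f}): φ is false.
  e (successors {a}): φ is false.
  f (successors {a, b, e, f, g}): φ is false.
  g (successors {a, d, f}): φ is false.
For instance, at b:
  At b: Dia p is true, so not Dia p is false.
    At b: Dia p requires p at some successor in {a, b, e}.
      p holds at a, so Dia p is true at b.

No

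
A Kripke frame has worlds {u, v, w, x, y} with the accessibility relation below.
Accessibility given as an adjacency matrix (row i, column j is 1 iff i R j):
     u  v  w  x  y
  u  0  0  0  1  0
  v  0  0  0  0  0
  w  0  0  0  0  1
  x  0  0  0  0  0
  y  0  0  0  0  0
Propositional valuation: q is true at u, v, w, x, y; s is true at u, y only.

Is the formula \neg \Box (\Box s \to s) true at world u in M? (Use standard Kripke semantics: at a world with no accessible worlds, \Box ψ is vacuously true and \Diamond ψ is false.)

Yes

At u: \Box (\Box s \to s) is false, so \neg \Box (\Box s \to s) is true.
  At u: \Box (\Box s \to s) requires \Box s \to s at every successor {x}.
    \Box s \to s fails at x, so \Box (\Box s \to s) is false at u.
      At x: \Box s is true, s is false, so \Box s \to s is false.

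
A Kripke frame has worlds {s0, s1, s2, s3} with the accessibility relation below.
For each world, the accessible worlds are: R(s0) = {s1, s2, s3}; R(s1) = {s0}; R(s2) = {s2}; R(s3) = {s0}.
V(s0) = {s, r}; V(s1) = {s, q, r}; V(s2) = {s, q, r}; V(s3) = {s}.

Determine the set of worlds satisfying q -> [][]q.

s0, s2, s3

Let φ = q -> [][]q. Evaluate φ at each world:
  s0 (successors {s1, s2, s3}): φ is true.
  s1 (successors {s0}): φ is false.
  s2 (successors {s2}): φ is true.
  s3 (successors {s0}): φ is true.
For instance, at s1:
  At s1: q is true, [][]q is false, so q -> [][]q is false.
    At s1: [][]q requires []q at every successor {s0}.
      []q fails at s0, so [][]q is false at s1.
Satisfying worlds: {s0, s2, s3}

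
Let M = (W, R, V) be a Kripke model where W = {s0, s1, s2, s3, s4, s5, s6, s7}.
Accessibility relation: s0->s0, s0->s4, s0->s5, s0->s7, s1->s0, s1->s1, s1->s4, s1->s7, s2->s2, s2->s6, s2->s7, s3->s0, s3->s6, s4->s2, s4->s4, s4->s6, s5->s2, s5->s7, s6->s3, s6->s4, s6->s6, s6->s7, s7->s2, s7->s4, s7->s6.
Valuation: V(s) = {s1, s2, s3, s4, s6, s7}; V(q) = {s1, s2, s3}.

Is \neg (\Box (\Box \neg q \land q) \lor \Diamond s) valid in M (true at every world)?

No

Recall that \Box ψ holds at a world iff ψ holds at every accessible world, and \Diamond ψ holds iff ψ holds at some accessible world.
Let φ = \neg (\Box (\Box \neg q \land q) \lor \Diamond s). Evaluate φ at each world:
  s0 (successors {s0, s4, s5, s7}): φ is false.
  s1 (successors {s0, s1, s4, s7}): φ is false.
  s2 (successors {s2, s6, s7}): φ is false.
  s3 (successors {s0, s6}): φ is false.
  s4 (successors {s2, s4, s6}): φ is false.
  s5 (successors {s2, s7}): φ is false.
  s6 (successors {s3, s4, s6, s7}): φ is false.
  s7 (successors {s2, s4, s6}): φ is false.
Detail at s0 (counterexample):
  At s0: \Box (\Box \neg q \land q) \lor \Diamond s is true, so \neg (\Box (\Box \neg q \land q) \lor \Diamond s) is false.
    At s0: \Box (\Box \neg q \land q) is false, \Diamond s is true, so \Box (\Box \neg q \land q) \lor \Diamond s is true.
      At s0: \Box (\Box \neg q \land q) requires \Box \neg q \land q at every successor {s0, s4, s5, s7}.
        \Box \neg q \land q fails at s0, so \Box (\Box \neg q \land q) is false at s0.
      At s0: \Diamond s requires s at some successor in {s0, s4, s5, s7}.
        s holds at s4, so \Diamond s is true at s0.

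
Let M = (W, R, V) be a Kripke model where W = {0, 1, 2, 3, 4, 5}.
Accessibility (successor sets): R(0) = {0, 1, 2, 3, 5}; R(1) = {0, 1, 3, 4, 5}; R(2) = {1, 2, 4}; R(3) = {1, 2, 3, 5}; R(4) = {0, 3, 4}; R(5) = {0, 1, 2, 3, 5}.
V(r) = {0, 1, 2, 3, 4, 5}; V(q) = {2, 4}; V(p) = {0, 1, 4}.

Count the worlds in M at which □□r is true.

6

Let φ = □□r. Evaluate φ at each world:
  0 (successors {0, 1, 2, 3, 5}): φ is true.
  1 (successors {0, 1, 3, 4, 5}): φ is true.
  2 (successors {1, 2, 4}): φ is true.
  3 (successors {1, 2, 3, 5}): φ is true.
  4 (successors {0, 3, 4}): φ is true.
  5 (successors {0, 1, 2, 3, 5}): φ is true.
For instance, at 3:
  At 3: □□r requires □r at every successor {1, 2, 3, 5}.
    At 1: □r is true.
    At 2: □r is true.
    At 3: □r is true.
    At 5: □r is true.
  So □□r is true at 3.
Satisfying worlds: {0, 1, 2, 3, 4, 5}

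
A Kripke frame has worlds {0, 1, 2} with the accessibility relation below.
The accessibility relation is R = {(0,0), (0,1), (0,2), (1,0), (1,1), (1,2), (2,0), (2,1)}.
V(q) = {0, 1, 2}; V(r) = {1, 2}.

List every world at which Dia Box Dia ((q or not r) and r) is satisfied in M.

Let φ = Dia Box Dia ((q or not r) and r). Evaluate φ at each world:
  0 (successors {0, 1, 2}): φ is true.
  1 (successors {0, 1, 2}): φ is true.
  2 (successors {0, 1}): φ is true.
For instance, at 2:
  At 2: Dia Box Dia ((q or not r) and r) requires Box Dia ((q or not r) and r) at some successor in {0, 1}.
    Box Dia ((q or not r) and r) holds at 0, so Dia Box Dia ((q or not r) and r) is true at 2.
      At 0: Box Dia ((q or not r) and r) requires Dia ((q or not r) and r) at every successor {0, 1, 2}.
        At 0: Dia ((q or not r) and r) is true.
        At 1: Dia ((q or not r) and r) is true.
        At 2: Dia ((q or not r) and r) is true.
      So Box Dia ((q or not r) and r) is true at 0.
Satisfying worlds: {0, 1, 2}

0, 1, 2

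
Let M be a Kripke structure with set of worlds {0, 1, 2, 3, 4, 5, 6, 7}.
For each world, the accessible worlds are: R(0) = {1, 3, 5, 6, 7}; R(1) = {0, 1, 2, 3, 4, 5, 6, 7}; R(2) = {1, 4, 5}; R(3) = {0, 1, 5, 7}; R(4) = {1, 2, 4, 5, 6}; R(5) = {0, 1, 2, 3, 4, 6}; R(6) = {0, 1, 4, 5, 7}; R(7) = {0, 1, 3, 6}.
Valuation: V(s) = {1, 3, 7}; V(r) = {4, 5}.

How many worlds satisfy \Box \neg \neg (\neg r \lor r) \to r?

Let φ = \Box \neg \neg (\neg r \lor r) \to r. Evaluate φ at each world:
  0 (successors {1, 3, 5, 6, 7}): φ is false.
  1 (successors {0, 1, 2, 3, 4, 5, 6, 7}): φ is false.
  2 (successors {1, 4, 5}): φ is false.
  3 (successors {0, 1, 5, 7}): φ is false.
  4 (successors {1, 2, 4, 5, 6}): φ is true.
  5 (successors {0, 1, 2, 3, 4, 6}): φ is true.
  6 (successors {0, 1, 4, 5, 7}): φ is false.
  7 (successors {0, 1, 3, 6}): φ is false.
For instance, at 0:
  At 0: \Box \neg \neg (\neg r \lor r) is true, r is false, so \Box \neg \neg (\neg r \lor r) \to r is false.
    At 0: \Box \neg \neg (\neg r \lor r) requires \neg \neg (\neg r \lor r) at every successor {1, 3, 5, 6, 7}.
      At 1: \neg \neg (\neg r \lor r) is true.
      At 3: \neg \neg (\neg r \lor r) is true.
      At 5: \neg \neg (\neg r \lor r) is true.
      At 6: \neg \neg (\neg r \lor r) is true.
      At 7: \neg \neg (\neg r \lor r) is true.
    So \Box \neg \neg (\neg r \lor r) is true at 0.
Satisfying worlds: {4, 5}

2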